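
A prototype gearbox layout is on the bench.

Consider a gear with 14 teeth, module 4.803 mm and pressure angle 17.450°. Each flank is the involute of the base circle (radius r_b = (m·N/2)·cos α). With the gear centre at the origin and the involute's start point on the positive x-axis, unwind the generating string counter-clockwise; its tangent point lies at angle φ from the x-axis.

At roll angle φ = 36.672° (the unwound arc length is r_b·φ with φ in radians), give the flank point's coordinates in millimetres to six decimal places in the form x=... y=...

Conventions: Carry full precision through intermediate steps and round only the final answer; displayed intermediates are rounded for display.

class = single-mesh tooth geometry [base-circle involute, m = 4.803, 14T]
pitch radius r_p = m·N/2 = 4.803·14/2 = 33.621000
base radius r_b = r_p·cos α = 33.621000·cos 17.450° = 32.073728
roll angle φ = 36.672° = 0.64004714 rad
x = r_b·(cos φ + φ·sin φ) = 37.985719
y = r_b·(sin φ − φ·cos φ) = 2.690093

x=37.985719 y=2.690093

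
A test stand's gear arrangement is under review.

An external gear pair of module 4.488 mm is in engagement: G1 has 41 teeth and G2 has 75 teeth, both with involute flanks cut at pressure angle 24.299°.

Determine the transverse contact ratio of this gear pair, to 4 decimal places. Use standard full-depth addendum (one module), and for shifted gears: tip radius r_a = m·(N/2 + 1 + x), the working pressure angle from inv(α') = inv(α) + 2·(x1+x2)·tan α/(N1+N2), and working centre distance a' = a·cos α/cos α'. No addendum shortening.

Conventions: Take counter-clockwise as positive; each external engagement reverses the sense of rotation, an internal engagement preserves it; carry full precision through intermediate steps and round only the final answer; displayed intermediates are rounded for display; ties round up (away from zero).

1.5696

topology: single-mesh involute geometry — m = 4.488, 41T/75T pair
base radii: r_b1 = 83.853408, r_b2 = 153.390380
tip radii: r_a1 = 96.492000, r_a2 = 172.788000
no profile shift: α' = α, a' = a
action lengths: √(r_a1²−r_b1²) = 47.742141, √(r_a2²−r_b2²) = 79.542971
base pitch p_b = π·m·cos α = 12.850402
CR = (47.742141 + 79.542971 − 260.304000·sin 24.29900°)/12.850402 = 1.569633
contact ratio ≈ 1.5696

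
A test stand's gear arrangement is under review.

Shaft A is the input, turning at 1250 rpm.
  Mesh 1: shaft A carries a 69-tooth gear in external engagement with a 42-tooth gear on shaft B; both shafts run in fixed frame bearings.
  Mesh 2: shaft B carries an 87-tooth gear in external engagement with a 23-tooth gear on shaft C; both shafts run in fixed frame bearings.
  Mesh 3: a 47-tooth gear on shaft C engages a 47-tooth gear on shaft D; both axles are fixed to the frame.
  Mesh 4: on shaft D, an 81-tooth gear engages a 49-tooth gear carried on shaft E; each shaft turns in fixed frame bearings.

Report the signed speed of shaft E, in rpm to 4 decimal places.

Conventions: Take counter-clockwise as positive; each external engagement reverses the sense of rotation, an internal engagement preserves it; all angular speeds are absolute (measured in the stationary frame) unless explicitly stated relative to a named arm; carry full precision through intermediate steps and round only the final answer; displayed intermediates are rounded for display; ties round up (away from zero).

+12840.7434 rpm

4-mesh fixed-axis compound train (all bearings frame-fixed)
mesh 1 [69T→42T]: ω = 1250.0000×69/42 = 2053.5714 rpm, sense flips to −
mesh 2 [87T→23T]: ω = 2053.5714×87/23 = 7767.8571 rpm, sense flips to +
mesh 3 [47T→47T]: ω = 7767.8571×47/47 = 7767.8571 rpm, sense flips to −
mesh 4 [81T→49T]: ω = 7767.8571×81/49 = 12840.7434 rpm, sense flips to +
signed output speed = +12840.7434 rpm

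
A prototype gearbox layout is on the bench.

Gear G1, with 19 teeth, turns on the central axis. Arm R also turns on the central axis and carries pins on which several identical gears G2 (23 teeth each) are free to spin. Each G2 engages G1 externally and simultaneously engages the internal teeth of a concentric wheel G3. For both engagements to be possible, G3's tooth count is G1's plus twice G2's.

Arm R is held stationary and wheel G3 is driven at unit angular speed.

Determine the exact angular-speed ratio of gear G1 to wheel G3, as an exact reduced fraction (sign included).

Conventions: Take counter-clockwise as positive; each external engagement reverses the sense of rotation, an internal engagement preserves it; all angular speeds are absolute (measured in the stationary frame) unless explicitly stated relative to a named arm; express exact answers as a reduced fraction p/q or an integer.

-65/19

class = planetary set [G3 = 19+2·23 = 65; Willis about the carrier]
ring teeth: 19 + 2·23 = 65
19(ω_sun−ω_arm) = −65(ω_ring−ω_arm),  ω_arm = 0, ω_ring = 1
ω_sun = 0 − (65/19)(1−0) = -65/19
ω_out/ω_in = -65/19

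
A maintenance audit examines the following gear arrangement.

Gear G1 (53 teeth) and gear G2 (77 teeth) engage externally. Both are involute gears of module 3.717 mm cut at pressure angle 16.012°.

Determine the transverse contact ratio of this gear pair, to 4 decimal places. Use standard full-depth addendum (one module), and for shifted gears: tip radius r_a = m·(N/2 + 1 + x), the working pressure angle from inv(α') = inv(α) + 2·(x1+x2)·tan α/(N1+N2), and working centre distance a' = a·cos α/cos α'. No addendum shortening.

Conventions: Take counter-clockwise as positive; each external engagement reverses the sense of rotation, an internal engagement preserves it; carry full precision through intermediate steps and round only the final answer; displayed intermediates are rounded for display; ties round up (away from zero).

recognized (one external pair, fixed centres): single-mesh tooth geometry, m = 3.717, N1 = 53, N2 = 77
base radii: r_b1 = 94.679069, r_b2 = 137.552610
tip radii: r_a1 = 102.217500, r_a2 = 146.821500
no profile shift: α' = α, a' = a
action lengths: √(r_a1²−r_b1²) = 38.526499, √(r_a2²−r_b2²) = 51.340358
base pitch p_b = π·m·cos α = 11.224267
CR = (38.526499 + 51.340358 − 241.605000·sin 16.01200°)/11.224267 = 2.068986
contact ratio ≈ 2.0690

2.0690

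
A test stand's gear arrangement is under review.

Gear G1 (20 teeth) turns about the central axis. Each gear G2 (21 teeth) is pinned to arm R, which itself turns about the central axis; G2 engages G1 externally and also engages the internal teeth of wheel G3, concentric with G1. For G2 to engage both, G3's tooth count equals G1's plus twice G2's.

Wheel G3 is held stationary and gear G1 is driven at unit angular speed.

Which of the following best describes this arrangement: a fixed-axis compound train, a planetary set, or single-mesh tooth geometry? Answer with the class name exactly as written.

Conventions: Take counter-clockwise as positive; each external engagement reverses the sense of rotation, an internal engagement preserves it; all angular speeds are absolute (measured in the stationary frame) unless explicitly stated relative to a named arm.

planetary set

planetary set (20T centre, 21T on arm, 62T internal) — Willis relation
classification: planetary set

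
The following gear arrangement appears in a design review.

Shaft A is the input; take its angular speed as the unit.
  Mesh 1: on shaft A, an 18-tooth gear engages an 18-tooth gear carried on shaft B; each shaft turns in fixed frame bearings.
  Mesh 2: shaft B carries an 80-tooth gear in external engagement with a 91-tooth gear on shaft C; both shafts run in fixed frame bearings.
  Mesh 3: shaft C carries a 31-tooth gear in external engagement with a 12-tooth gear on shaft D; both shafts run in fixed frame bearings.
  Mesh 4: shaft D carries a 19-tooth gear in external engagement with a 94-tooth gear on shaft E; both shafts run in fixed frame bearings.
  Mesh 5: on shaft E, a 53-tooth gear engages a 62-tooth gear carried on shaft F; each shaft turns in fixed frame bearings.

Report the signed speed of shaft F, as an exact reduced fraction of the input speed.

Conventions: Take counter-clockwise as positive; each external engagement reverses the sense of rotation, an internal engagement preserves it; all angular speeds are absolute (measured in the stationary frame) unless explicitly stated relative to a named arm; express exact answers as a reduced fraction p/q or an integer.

-5035/12831

5-mesh fixed-axis compound train (all bearings frame-fixed)
mesh 1 [18T→18T]: |ω|/ω_in = 1×18/18 = 1, sense flips to −
mesh 2 [80T→91T]: |ω|/ω_in = 1×80/91 = 80/91, sense flips to +
mesh 3 [31T→12T]: |ω|/ω_in = (80/91)×31/12 = 620/273, sense flips to −
mesh 4 [19T→94T]: |ω|/ω_in = (620/273)×19/94 = 5890/12831, sense flips to +
mesh 5 [53T→62T]: |ω|/ω_in = (5890/12831)×53/62 = 5035/12831, sense flips to −
signed output speed (× input speed) = -5035/12831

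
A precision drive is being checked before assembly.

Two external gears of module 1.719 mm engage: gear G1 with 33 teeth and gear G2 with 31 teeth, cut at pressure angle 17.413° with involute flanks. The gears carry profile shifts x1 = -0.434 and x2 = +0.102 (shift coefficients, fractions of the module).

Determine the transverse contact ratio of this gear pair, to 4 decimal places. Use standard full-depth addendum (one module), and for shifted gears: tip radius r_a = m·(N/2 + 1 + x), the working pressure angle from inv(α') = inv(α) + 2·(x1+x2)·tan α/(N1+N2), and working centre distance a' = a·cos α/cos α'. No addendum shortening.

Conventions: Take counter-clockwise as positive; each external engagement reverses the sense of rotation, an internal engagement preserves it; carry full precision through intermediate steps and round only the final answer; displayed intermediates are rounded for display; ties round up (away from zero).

topology: single-mesh involute geometry — m = 1.719, 33T/31T pair
base radii: r_b1 = 27.063670, r_b2 = 25.423448
tip radii: r_a1 = 29.336454, r_a2 = 28.538838
inv(α') = inv(17.413°) + 2·(-0.434+0.102)·tan α/(33+31) = 0.00646210  ⇒  α' = 15.24500°
a' = a·cos α / cos α' = 55.0080·cos 17.413°/cos 15.24500° = 54.401493
action lengths: √(r_a1²−r_b1²) = 11.321894, √(r_a2²−r_b2²) = 12.965862
base pitch p_b = π·m·cos α = 5.152911
CR = (11.321894 + 12.965862 − 54.401493·sin 15.24500°)/5.152911 = 1.937360
contact ratio ≈ 1.9374

1.9374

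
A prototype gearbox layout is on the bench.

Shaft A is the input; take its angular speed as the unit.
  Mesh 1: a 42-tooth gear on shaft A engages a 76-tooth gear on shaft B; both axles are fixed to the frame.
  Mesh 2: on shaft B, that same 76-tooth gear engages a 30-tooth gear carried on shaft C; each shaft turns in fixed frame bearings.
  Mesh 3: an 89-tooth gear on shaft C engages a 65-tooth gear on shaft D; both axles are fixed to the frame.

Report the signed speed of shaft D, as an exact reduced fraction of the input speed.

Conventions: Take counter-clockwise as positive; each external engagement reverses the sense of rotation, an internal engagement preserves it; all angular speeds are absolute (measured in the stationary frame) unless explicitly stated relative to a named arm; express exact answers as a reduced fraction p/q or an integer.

3-mesh fixed-axis compound train (all bearings frame-fixed)
mesh 1 [42T→76T]: |ω|/ω_in = 1×42/76 = 21/38, sense flips to −
mesh 2 [76T→30T]: |ω|/ω_in = (21/38)×76/30 = 7/5, sense flips to +
mesh 3 [89T→65T]: |ω|/ω_in = (7/5)×89/65 = 623/325, sense flips to −
signed output speed (× input speed) = -623/325

-623/325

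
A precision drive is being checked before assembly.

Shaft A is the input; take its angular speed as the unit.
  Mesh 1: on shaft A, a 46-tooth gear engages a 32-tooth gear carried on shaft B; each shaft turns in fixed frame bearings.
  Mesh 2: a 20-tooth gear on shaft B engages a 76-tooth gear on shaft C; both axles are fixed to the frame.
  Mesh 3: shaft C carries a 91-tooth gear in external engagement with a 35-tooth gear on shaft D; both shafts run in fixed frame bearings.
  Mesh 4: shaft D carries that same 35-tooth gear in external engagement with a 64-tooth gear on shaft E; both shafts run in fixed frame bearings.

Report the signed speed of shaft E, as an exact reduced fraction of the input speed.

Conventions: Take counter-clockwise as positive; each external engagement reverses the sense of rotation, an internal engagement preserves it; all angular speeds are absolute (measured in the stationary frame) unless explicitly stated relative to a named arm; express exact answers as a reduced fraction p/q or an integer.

10465/19456

4-mesh fixed-axis compound train (all bearings frame-fixed)
mesh 1 [46T→32T]: |ω|/ω_in = 1×46/32 = 23/16, sense flips to −
mesh 2 [20T→76T]: |ω|/ω_in = (23/16)×20/76 = 115/304, sense flips to +
mesh 3 [91T→35T]: |ω|/ω_in = (115/304)×91/35 = 299/304, sense flips to −
mesh 4 [35T→64T]: |ω|/ω_in = (299/304)×35/64 = 10465/19456, sense flips to +
signed output speed (× input speed) = 10465/19456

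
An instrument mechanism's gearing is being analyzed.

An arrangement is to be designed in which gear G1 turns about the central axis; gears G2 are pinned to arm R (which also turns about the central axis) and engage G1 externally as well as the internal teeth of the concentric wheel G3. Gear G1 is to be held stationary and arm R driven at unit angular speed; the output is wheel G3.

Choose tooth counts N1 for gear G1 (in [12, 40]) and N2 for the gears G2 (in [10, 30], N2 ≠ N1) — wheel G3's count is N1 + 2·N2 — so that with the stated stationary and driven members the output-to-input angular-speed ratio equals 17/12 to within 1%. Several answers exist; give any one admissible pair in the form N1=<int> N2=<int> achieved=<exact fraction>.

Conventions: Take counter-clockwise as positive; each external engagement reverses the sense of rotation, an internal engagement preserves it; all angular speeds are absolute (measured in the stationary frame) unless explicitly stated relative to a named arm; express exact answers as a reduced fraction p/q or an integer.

N1=20 N2=14 achieved=17/12

planetary set to be sized for 17/12 (Willis relation)
Willis with ω_sun = 0: ω_ring/ω_arm = (N1+N3)/N3; set equal to 17/12  ⇒  N3/N1 = 1/(17/12 − 1) = 12/5
N3 = N1 + 2·N2  ⇒  N2/N1 = (N3/N1 − 1)/2 = (12/5 − 1)/2 = 7/10
smallest multiple with N1 ≥ 12 and N2 ≥ 10: k = 2  ⇒  N1 = 2·10 = 20, N2 = 2·7 = 14 (N1 ≤ 40, N2 ≤ 30, N2 ≠ N1 ✓), N3 = 20 + 2·14 = 48
check: (N1+N3)/N3 with N1 = 20, N3 = 48 gives 17/12; |achieved − target| = 0 ≤ 17/1200 ✓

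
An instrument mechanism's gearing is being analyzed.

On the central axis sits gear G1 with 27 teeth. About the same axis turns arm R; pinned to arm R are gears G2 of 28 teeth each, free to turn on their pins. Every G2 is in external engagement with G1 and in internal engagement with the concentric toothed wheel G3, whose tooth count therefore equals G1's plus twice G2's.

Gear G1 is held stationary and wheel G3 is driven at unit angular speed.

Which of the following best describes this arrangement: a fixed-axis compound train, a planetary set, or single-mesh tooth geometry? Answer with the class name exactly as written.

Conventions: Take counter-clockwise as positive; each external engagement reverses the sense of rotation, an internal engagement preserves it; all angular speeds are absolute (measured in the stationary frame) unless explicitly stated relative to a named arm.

planetary set

recognized (axles ride arm R): planetary set, 27/28/83 teeth
classification: planetary set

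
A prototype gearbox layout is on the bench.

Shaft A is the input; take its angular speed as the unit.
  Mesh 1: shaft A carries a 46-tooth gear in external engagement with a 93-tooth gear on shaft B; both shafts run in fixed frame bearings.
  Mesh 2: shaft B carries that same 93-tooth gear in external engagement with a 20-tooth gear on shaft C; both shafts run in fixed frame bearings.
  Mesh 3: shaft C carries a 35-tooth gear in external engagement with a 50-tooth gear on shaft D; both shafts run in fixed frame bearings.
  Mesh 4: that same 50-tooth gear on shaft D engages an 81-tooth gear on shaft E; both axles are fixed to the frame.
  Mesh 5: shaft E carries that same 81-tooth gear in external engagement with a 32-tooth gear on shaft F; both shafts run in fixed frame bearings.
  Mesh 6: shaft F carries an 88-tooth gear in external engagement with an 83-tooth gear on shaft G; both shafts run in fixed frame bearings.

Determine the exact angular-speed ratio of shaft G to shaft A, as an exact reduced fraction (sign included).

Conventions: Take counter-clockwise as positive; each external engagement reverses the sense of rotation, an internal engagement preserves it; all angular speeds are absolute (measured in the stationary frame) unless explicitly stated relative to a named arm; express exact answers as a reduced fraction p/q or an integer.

1771/664

class = fixed-axis compound train [6 meshes; 6 ratios multiply, 6 sense flips]
mesh 1 [46T→93T]: running ratio 46/93, sense −
mesh 2 [93T→20T]: running ratio 23/10, sense +
mesh 3 [35T→50T]: running ratio 161/100, sense −
mesh 4 [50T→81T]: running ratio 161/162, sense +
mesh 5 [81T→32T]: running ratio 161/64, sense −
mesh 6 [88T→83T]: running ratio 1771/664, sense +
ω_out/ω_in = 1771/664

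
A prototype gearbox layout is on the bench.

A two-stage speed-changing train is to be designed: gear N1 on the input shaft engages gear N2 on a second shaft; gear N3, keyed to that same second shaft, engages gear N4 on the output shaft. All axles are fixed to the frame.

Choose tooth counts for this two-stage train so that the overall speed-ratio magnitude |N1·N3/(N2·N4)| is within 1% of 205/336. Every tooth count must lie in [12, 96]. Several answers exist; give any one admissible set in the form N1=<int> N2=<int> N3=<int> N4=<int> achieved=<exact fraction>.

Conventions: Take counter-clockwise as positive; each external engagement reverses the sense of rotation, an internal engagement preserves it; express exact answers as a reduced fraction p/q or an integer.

class = fixed-axis compound train [2-stage, 205/336 wanted]
target = 205/336 in lowest terms: an exact hit needs N1·N3 = k·205 and N2·N4 = k·336 for one integer k, every count in [12, 96]; additionally prefer no 1:1 stage (N1 ≠ N2, N3 ≠ N4)
k = 1…2: no 1:1-free in-range split of k·205 and k·336 into factor pairs; take k = 3
k = 3: N1·N3 = 615 = 15·41, N2·N4 = 1008 = 12·84
achieved = 15·41/(12·84) = 205/336; |achieved − target| = 0 ≤ 41/6720 ✓

N1=15 N2=12 N3=41 N4=84 achieved=205/336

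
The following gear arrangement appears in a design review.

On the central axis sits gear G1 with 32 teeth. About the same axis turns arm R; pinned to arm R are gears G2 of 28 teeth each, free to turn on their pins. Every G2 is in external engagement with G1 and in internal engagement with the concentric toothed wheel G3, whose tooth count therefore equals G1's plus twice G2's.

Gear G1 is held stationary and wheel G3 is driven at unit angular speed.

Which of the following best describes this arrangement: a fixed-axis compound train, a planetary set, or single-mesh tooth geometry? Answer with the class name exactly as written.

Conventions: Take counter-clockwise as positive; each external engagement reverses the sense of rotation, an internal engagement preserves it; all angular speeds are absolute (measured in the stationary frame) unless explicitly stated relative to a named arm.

planetary set

topology: planetary set — G1 32T / G2 28T / G3 88T, arm = carrier (Willis)
classification: planetary set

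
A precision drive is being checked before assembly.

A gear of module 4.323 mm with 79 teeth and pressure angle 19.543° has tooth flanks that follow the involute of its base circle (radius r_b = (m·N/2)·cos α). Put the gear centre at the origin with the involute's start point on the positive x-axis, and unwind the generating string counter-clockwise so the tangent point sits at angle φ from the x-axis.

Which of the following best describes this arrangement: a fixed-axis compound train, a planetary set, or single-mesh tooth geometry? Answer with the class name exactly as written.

single-mesh tooth geometry

class = single-mesh tooth geometry [base-circle involute, m = 4.323, 79T]
classification: single-mesh tooth geometry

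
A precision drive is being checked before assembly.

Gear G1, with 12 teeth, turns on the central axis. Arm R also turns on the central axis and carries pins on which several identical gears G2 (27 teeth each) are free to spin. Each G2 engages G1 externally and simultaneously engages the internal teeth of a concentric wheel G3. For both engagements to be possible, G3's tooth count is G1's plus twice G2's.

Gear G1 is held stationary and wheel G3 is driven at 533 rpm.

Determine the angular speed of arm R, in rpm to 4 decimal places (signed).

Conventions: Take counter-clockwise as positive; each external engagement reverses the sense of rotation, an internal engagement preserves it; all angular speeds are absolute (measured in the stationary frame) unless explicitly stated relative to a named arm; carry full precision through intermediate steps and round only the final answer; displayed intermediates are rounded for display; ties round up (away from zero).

+451.0000 rpm

recognized (axles ride arm R): planetary set, 12/27/66 teeth
normalise by the input: solve with ω_ring = 1, then scale by 533 rpm
ring teeth: 12 + 2·27 = 66
12(ω_sun−ω_arm) = −66(ω_ring−ω_arm),  ω_sun = 0, ω_ring = 1
12(0−ω_arm) = −66(1−ω_arm)  ⇒  78·ω_arm = 66  ⇒  ω_arm = 11/13
scale: ω_arm = 11/13 × 533 rpm = +451.0000 rpm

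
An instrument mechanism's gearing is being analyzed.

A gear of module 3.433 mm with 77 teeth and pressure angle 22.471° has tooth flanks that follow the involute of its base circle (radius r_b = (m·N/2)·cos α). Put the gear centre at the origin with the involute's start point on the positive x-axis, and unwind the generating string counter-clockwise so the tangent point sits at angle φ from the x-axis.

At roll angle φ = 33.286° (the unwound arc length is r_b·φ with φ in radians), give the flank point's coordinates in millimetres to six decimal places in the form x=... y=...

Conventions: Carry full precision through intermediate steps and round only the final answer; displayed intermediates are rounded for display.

topology: single-mesh involute geometry — m = 3.433, N = 77
pitch radius r_p = m·N/2 = 3.433·77/2 = 132.170500
base radius r_b = r_p·cos α = 132.170500·cos 22.471° = 122.135205
roll angle φ = 33.286° = 0.58095029 rad
x = r_b·(cos φ + φ·sin φ) = 141.039023
y = r_b·(sin φ − φ·cos φ) = 7.716273

x=141.039023 y=7.716273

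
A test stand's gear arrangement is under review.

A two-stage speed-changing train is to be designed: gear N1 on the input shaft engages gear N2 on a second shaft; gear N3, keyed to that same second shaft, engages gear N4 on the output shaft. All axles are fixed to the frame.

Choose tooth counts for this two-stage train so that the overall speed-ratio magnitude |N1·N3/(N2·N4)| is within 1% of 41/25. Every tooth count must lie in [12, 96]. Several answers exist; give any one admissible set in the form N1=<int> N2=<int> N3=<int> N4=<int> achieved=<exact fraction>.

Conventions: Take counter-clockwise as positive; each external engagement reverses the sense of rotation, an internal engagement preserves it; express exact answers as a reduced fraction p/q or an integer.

N1=12 N2=25 N3=41 N4=12 achieved=41/25

design class (target 41/25): fixed-axis compound train
target = 41/25 in lowest terms: an exact hit needs N1·N3 = k·41 and N2·N4 = k·25 for one integer k, every count in [12, 96]; additionally prefer no 1:1 stage (N1 ≠ N2, N3 ≠ N4)
k = 1…11: no 1:1-free in-range split of k·41 and k·25 into factor pairs; take k = 12
k = 12: N1·N3 = 492 = 12·41, N2·N4 = 300 = 25·12
achieved = 12·41/(25·12) = 41/25; |achieved − target| = 0 ≤ 41/2500 ✓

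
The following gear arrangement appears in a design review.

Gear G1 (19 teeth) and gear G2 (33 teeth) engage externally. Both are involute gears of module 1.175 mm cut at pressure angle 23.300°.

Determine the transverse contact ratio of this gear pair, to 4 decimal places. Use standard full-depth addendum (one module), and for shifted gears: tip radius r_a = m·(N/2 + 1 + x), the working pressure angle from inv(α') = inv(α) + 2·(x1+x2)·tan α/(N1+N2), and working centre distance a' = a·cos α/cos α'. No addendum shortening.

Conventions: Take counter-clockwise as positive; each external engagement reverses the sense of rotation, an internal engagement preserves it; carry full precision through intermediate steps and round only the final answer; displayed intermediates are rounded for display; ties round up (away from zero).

class = single-mesh tooth geometry [involute pair 19T × 33T, m = 1.175]
base radii: r_b1 = 10.252158, r_b2 = 17.806379
tip radii: r_a1 = 12.337500, r_a2 = 20.562500
no profile shift: α' = α, a' = a
action lengths: √(r_a1²−r_b1²) = 6.863466, √(r_a2²−r_b2²) = 10.283446
base pitch p_b = π·m·cos α = 3.390327
CR = (6.863466 + 10.283446 − 30.550000·sin 23.30000°)/3.390327 = 1.493366
contact ratio ≈ 1.4934

1.4934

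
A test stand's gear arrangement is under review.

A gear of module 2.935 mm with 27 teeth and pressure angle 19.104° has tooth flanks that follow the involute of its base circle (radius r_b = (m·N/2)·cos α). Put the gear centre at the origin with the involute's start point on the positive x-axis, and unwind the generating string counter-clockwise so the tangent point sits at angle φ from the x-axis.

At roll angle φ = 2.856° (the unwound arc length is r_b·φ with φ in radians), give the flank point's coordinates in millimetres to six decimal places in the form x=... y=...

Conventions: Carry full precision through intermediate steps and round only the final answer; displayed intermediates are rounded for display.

recognized (one wheel, involute flank): single-mesh tooth geometry, m = 2.935, N = 27
pitch radius r_p = m·N/2 = 2.935·27/2 = 39.622500
base radius r_b = r_p·cos α = 39.622500·cos 19.104° = 37.440333
roll angle φ = 2.856° = 0.04984660 rad
x = r_b·(cos φ + φ·sin φ) = 37.486818
y = r_b·(sin φ − φ·cos φ) = 0.001545

x=37.486818 y=0.001545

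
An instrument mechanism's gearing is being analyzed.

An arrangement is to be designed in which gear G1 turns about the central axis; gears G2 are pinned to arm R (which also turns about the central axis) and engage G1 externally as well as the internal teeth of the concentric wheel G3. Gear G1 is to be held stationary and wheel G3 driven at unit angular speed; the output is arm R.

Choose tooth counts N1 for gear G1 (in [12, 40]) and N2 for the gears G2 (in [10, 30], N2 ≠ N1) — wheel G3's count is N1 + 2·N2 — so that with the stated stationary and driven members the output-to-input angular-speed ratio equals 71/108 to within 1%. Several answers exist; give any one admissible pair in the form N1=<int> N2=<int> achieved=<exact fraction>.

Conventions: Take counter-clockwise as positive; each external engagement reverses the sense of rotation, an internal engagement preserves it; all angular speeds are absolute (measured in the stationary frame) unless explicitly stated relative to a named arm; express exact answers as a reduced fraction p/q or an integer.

N1=37 N2=17 achieved=71/108

topology: planetary set — design target 71/108, arm = carrier (Willis)
Willis with ω_sun = 0: ω_arm/ω_ring = N3/(N1+N3); set equal to 71/108  ⇒  N3/N1 = (71/108)/(1 − 71/108) = 71/37
N3 = N1 + 2·N2  ⇒  N2/N1 = (N3/N1 − 1)/2 = (71/37 − 1)/2 = 17/37
smallest multiple with N1 ≥ 12 and N2 ≥ 10: k = 1  ⇒  N1 = 1·37 = 37, N2 = 1·17 = 17 (N1 ≤ 40, N2 ≤ 30, N2 ≠ N1 ✓), N3 = 37 + 2·17 = 71
check: N3/(N1+N3) with N1 = 37, N3 = 71 gives 71/108; |achieved − target| = 0 ≤ 71/10800 ✓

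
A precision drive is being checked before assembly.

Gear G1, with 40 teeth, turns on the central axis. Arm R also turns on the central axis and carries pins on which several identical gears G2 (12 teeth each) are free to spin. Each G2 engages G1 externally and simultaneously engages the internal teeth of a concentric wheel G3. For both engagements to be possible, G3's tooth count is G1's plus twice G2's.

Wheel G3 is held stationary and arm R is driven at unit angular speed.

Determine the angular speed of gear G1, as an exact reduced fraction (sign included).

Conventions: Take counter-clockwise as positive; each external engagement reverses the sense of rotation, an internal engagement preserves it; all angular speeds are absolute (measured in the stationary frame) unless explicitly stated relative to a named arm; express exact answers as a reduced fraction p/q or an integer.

13/5

planetary set (40T centre, 12T on arm, 64T internal) — Willis relation
ring teeth: 40 + 2·12 = 64
40(ω_sun−ω_arm) = −64(ω_ring−ω_arm),  ω_ring = 0, ω_arm = 1
ω_sun = 1 − (64/40)(0−1) = 13/5
exact speed ratio = 13/5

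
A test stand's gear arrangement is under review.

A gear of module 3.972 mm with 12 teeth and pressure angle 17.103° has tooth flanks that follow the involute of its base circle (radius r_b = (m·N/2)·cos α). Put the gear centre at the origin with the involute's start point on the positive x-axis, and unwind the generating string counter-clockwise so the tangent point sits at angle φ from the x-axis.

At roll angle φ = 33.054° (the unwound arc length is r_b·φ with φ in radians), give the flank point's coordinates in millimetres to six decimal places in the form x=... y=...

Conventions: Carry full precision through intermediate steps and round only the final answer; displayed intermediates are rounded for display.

x=26.258940 y=1.409863

class = single-mesh tooth geometry [base-circle involute, m = 3.972, 12T]
pitch radius r_p = m·N/2 = 3.972·12/2 = 23.832000
base radius r_b = r_p·cos α = 23.832000·cos 17.103° = 22.778092
roll angle φ = 33.054° = 0.57690113 rad
x = r_b·(cos φ + φ·sin φ) = 26.258940
y = r_b·(sin φ − φ·cos φ) = 1.409863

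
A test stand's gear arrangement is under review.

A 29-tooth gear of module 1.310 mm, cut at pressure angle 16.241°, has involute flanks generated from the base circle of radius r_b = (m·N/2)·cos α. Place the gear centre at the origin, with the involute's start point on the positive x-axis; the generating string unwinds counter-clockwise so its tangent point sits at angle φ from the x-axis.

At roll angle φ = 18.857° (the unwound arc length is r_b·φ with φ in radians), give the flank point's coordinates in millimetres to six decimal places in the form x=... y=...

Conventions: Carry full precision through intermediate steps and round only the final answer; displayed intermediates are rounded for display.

x=19.198091 y=0.214373

recognized (one wheel, involute flank): single-mesh tooth geometry, m = 1.310, N = 29
pitch radius r_p = m·N/2 = 1.310·29/2 = 18.995000
base radius r_b = r_p·cos α = 18.995000·cos 16.241° = 18.236982
roll angle φ = 18.857° = 0.32911674 rad
x = r_b·(cos φ + φ·sin φ) = 19.198091
y = r_b·(sin φ − φ·cos φ) = 0.214373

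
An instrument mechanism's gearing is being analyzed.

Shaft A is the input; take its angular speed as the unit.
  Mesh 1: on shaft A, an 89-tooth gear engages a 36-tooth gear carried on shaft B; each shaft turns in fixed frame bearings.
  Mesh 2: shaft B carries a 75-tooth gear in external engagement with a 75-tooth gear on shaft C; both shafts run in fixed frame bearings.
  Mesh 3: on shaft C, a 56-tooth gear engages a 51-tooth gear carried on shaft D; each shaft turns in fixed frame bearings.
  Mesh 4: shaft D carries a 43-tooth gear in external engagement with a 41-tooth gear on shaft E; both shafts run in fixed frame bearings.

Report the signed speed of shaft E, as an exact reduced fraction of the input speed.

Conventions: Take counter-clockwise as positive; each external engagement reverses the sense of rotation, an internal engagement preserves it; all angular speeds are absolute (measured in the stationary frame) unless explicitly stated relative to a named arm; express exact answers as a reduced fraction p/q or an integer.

4-mesh fixed-axis compound train (all bearings frame-fixed)
mesh 1 [89T→36T]: |ω|/ω_in = 1×89/36 = 89/36, sense flips to −
mesh 2 [75T→75T]: |ω|/ω_in = (89/36)×75/75 = 89/36, sense flips to +
mesh 3 [56T→51T]: |ω|/ω_in = (89/36)×56/51 = 1246/459, sense flips to −
mesh 4 [43T→41T]: |ω|/ω_in = (1246/459)×43/41 = 53578/18819, sense flips to +
signed output speed (× input speed) = 53578/18819

53578/18819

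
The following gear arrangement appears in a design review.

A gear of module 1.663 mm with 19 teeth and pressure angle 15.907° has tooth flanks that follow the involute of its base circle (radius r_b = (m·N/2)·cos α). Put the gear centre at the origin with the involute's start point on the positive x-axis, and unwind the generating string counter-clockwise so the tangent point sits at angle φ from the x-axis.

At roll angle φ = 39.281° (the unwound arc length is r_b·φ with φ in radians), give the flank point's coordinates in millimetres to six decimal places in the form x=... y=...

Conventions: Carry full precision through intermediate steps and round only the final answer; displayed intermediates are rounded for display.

x=18.355458 y=1.556559

topology: single-mesh involute geometry — m = 1.663, N = 19
pitch radius r_p = m·N/2 = 1.663·19/2 = 15.798500
base radius r_b = r_p·cos α = 15.798500·cos 15.907° = 15.193541
roll angle φ = 39.281° = 0.68558278 rad
x = r_b·(cos φ + φ·sin φ) = 18.355458
y = r_b·(sin φ − φ·cos φ) = 1.556559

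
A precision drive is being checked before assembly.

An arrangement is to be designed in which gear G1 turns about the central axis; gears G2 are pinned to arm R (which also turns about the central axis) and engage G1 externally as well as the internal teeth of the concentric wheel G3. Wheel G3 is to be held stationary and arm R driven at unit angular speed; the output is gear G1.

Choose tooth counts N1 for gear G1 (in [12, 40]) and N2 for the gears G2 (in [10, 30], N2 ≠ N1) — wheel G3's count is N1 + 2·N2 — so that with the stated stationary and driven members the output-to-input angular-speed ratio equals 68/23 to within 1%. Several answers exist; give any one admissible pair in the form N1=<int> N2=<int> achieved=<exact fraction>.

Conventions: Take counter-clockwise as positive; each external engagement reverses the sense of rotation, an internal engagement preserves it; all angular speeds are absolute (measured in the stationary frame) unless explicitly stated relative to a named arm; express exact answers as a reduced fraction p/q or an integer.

planetary set to be sized for 68/23 (Willis relation)
Willis with ω_ring = 0: ω_sun/ω_arm = (N1+N3)/N1; set equal to 68/23  ⇒  N3/N1 = 68/23 − 1 = 45/23
N3 = N1 + 2·N2  ⇒  N2/N1 = (N3/N1 − 1)/2 = (45/23 − 1)/2 = 11/23
smallest multiple with N1 ≥ 12 and N2 ≥ 10: k = 1  ⇒  N1 = 1·23 = 23, N2 = 1·11 = 11 (N1 ≤ 40, N2 ≤ 30, N2 ≠ N1 ✓), N3 = 23 + 2·11 = 45
check: (N1+N3)/N1 with N1 = 23, N3 = 45 gives 68/23; |achieved − target| = 0 ≤ 17/575 ✓

N1=23 N2=11 achieved=68/23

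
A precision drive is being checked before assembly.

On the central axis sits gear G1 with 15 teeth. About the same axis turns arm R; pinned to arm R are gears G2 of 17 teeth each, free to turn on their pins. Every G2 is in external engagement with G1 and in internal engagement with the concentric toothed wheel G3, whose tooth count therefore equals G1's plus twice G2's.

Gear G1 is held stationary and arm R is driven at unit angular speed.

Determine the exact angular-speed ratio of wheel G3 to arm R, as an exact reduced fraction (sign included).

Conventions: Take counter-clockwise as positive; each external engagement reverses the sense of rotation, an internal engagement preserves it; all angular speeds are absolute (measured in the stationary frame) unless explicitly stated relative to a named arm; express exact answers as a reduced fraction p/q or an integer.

planetary set (15T centre, 17T on arm, 49T internal) — Willis relation
ring teeth: 15 + 2·17 = 49
15(ω_sun−ω_arm) = −49(ω_ring−ω_arm),  ω_sun = 0, ω_arm = 1
ω_ring = 1 − (15/49)(0−1) = 64/49
ω_out/ω_in = 64/49

64/49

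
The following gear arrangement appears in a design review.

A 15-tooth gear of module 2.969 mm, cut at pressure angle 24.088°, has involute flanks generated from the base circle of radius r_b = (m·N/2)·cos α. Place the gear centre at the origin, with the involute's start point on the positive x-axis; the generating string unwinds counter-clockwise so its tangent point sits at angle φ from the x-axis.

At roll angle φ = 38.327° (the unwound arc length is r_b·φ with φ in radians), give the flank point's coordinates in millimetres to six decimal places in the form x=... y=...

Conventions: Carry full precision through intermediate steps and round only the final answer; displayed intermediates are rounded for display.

class = single-mesh tooth geometry [base-circle involute, m = 2.969, 15T]
pitch radius r_p = m·N/2 = 2.969·15/2 = 22.267500
base radius r_b = r_p·cos α = 22.267500·cos 24.088° = 20.328439
roll angle φ = 38.327° = 0.66893234 rad
x = r_b·(cos φ + φ·sin φ) = 24.380340
y = r_b·(sin φ − φ·cos φ) = 1.938965

x=24.380340 y=1.938965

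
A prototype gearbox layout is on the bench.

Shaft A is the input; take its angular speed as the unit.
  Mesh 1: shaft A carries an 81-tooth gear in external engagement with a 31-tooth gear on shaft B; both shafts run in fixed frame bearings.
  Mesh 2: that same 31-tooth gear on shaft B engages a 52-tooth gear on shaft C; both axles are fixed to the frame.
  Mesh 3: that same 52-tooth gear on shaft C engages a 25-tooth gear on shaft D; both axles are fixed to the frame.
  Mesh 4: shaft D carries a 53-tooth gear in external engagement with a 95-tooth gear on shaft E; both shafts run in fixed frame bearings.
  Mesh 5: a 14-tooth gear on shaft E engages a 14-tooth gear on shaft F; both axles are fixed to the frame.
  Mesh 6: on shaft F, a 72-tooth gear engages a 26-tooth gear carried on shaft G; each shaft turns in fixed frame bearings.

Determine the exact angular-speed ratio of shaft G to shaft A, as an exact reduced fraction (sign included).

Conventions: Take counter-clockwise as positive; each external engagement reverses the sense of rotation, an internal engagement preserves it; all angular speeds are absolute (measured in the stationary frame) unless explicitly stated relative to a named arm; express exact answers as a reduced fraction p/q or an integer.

class = fixed-axis compound train [6 meshes; 6 ratios multiply, 6 sense flips]
mesh 1 [81T→31T]: running ratio 81/31, sense −
mesh 2 [31T→52T]: running ratio 81/52, sense +
mesh 3 [52T→25T]: running ratio 81/25, sense −
mesh 4 [53T→95T]: running ratio 4293/2375, sense +
mesh 5 [14T→14T]: running ratio 4293/2375, sense −
mesh 6 [72T→26T]: running ratio 154548/30875, sense +
ω_out/ω_in = 154548/30875

154548/30875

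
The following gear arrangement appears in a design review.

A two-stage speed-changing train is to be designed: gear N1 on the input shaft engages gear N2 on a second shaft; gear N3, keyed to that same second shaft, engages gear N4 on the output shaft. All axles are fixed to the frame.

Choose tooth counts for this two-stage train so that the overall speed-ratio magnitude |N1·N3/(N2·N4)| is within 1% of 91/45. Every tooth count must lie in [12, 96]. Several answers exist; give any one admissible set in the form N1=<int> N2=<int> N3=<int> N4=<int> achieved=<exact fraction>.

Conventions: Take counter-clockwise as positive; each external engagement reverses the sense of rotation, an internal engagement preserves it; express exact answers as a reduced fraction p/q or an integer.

topology: fixed-axis compound train — 2 stages, target 91/45
target = 91/45 in lowest terms: an exact hit needs N1·N3 = k·91 and N2·N4 = k·45 for one integer k, every count in [12, 96]; additionally prefer no 1:1 stage (N1 ≠ N2, N3 ≠ N4)
k = 1…3: no 1:1-free in-range split of k·91 and k·45 into factor pairs; take k = 4
k = 4: N1·N3 = 364 = 13·28, N2·N4 = 180 = 12·15
achieved = 13·28/(12·15) = 91/45; |achieved − target| = 0 ≤ 91/4500 ✓

N1=13 N2=12 N3=28 N4=15 achieved=91/45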